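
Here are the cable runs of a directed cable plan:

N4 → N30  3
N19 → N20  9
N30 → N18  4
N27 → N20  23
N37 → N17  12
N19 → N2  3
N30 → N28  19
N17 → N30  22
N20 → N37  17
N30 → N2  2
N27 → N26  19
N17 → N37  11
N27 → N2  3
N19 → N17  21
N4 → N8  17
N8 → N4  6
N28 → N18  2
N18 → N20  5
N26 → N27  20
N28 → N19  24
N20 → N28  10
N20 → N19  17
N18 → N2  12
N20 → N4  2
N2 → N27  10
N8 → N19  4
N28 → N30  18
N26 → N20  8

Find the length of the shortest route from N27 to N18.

Settle nodes by increasing distance from N27:
N27: 0
N2: 3  (via N27)
N26: 19  (via N27)
N20: 23  (via N27)
N4: 25  (via N20)
N30: 28  (via N4)
N18: 32  (via N30)
Shortest route: N27–N20–N4–N30–N18 = 32.

32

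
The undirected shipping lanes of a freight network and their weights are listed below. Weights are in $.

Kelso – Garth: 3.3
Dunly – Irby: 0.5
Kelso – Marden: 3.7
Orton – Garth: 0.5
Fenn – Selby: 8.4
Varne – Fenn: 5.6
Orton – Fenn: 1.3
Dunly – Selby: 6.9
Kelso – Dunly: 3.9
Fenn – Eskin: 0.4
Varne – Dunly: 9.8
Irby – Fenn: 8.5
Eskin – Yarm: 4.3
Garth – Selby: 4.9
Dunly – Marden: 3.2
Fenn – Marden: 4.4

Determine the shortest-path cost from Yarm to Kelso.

Enumerating some paths:
Yarm → Eskin → Fenn → Marden → Kelso: 4.3+0.4+4.4+3.7 = 12.8
Yarm → Eskin → Fenn → Orton → Garth → Kelso: 4.3+0.4+1.3+0.5+3.3 = 9.8
Cheapest is Yarm → Eskin → Fenn → Orton → Garth → Kelso at $9.8.

$9.8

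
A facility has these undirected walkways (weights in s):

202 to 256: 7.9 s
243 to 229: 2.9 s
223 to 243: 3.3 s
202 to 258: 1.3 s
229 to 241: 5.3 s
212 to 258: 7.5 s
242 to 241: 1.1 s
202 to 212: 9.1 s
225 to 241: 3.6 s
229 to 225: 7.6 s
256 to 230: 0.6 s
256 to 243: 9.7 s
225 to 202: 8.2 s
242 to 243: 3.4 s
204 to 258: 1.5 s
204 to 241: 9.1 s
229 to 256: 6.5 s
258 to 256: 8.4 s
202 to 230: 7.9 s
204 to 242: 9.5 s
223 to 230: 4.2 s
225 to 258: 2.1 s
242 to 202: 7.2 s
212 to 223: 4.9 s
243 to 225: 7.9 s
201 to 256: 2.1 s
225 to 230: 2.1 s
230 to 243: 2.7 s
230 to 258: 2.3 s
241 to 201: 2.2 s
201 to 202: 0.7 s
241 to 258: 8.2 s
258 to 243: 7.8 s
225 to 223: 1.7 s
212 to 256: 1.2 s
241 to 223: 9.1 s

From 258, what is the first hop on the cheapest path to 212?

Enumerating some paths:
258–212: 7.5 = 7.5
258–202–201–256–212: 1.3+0.7+2.1+1.2 = 5.3
258–225–230–256–212: 2.1+2.1+0.6+1.2 = 6
258–230–256–212: 2.3+0.6+1.2 = 4.1
The minimum is 4.1 s via 258–230–256–212.
So from 258 the first move is to 230.

230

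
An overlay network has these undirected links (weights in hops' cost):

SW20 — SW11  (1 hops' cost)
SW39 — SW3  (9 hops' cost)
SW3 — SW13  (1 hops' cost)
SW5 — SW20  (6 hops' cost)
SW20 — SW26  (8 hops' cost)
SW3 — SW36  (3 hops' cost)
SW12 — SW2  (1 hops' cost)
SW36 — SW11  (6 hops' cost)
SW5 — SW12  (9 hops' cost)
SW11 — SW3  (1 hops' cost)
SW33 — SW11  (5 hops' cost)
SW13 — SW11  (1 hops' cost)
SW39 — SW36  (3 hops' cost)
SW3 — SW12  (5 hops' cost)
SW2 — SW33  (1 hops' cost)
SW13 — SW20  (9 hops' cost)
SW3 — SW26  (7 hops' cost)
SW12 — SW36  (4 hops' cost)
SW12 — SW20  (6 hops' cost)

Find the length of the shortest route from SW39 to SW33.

9 hops' cost

Shortest distances from SW39:
SW39: 0
SW36: 3  (via SW39)
SW3: 6  (via SW36)
SW13: 7  (via SW3)
SW11: 7  (via SW3)
SW12: 7  (via SW36)
SW2: 8  (via SW12)
SW20: 8  (via SW11)
SW33: 9  (via SW2)
Shortest route: SW39–SW36–SW12–SW2–SW33 = 9 hops' cost.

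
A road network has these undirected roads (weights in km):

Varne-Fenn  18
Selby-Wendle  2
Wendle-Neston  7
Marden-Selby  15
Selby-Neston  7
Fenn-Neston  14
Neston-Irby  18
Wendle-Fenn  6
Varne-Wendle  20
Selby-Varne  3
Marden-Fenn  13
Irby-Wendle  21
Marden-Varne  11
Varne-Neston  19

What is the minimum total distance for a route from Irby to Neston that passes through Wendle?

Best Irby to Wendle: Irby → Wendle costing 21
Best Wendle to Neston: Wendle → Neston costing 7
Total via Wendle: 21 + 7 = 28 km.

28 km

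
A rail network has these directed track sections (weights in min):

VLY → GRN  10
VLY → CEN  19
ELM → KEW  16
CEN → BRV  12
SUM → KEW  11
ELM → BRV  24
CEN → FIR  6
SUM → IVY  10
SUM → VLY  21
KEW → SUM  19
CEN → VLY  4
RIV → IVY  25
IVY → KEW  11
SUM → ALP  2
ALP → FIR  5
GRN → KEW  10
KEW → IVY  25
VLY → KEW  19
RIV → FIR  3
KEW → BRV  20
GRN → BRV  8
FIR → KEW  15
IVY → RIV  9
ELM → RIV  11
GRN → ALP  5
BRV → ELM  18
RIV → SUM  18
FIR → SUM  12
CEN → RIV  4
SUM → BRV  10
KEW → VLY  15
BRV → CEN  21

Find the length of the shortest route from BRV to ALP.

Candidate routes:
BRV–CEN–RIV–FIR–SUM–ALP: 21+4+3+12+2 = 42
BRV–CEN–VLY–GRN–ALP: 21+4+10+5 = 40
BRV–CEN–FIR–SUM–ALP: 21+6+12+2 = 41
The minimum is 40 min via BRV–CEN–VLY–GRN–ALP.

40 min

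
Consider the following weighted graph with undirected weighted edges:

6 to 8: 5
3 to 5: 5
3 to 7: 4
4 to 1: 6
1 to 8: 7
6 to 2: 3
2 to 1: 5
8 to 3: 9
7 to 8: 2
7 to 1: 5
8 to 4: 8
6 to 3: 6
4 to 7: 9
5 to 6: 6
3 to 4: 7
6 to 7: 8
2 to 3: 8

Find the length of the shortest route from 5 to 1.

14

Running Dijkstra from 5:
5: 0
3: 5  (via 5)
6: 6  (via 5)
2: 9  (via 6)
7: 9  (via 3)
8: 11  (via 6)
4: 12  (via 3)
1: 14  (via 2)
Shortest route: 5–6–2–1 = 14.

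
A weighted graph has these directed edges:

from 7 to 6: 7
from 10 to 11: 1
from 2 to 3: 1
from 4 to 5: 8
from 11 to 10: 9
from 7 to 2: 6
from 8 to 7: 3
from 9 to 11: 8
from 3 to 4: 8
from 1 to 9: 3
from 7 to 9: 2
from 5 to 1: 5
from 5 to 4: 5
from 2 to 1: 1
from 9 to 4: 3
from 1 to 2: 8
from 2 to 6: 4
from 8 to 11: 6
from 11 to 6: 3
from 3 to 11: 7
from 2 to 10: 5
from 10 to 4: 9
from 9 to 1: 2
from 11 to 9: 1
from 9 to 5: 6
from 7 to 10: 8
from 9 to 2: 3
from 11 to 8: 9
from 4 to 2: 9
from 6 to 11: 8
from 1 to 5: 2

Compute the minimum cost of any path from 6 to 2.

Shortest distances from 6:
6: 0
11: 8  (via 6)
9: 9  (via 11)
1: 11  (via 9)
2: 12  (via 9)
Shortest route: 6 → 11 → 9 → 2 = 12.

12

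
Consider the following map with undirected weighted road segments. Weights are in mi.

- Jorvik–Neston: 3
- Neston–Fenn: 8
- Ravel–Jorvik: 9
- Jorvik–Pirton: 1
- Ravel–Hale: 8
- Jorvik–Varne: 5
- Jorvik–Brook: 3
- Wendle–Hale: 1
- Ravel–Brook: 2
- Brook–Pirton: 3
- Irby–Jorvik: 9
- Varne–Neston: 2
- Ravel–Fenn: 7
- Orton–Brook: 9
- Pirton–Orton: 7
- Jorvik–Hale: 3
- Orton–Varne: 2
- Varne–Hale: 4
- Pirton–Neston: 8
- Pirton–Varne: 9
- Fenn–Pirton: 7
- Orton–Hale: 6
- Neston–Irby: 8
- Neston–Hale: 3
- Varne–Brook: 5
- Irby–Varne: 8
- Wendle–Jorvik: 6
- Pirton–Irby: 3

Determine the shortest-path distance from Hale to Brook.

6 mi

Shortest distances from Hale:
Hale: 0
Wendle: 1  (via Hale)
Jorvik: 3  (via Hale)
Neston: 3  (via Hale)
Pirton: 4  (via Jorvik)
Varne: 4  (via Hale)
Brook: 6  (via Jorvik)
Shortest route: Hale–Jorvik–Brook = 6 mi.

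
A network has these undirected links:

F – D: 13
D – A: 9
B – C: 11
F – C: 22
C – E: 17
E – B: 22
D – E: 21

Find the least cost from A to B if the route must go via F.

55

Shortest A→F: A → D → F = 22
Best F to B: F → C → B costing 33
Total via F: 22 + 33 = 55.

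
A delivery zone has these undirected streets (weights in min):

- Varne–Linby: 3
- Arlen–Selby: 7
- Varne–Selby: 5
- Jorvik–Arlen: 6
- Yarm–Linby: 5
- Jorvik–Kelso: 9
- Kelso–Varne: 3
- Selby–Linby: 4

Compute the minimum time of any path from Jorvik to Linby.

Shortest distances from Jorvik:
Jorvik: 0
Arlen: 6  (via Jorvik)
Kelso: 9  (via Jorvik)
Varne: 12  (via Kelso)
Selby: 13  (via Arlen)
Linby: 15  (via Varne)
Shortest route: Jorvik → Kelso → Varne → Linby = 15 min.

15 min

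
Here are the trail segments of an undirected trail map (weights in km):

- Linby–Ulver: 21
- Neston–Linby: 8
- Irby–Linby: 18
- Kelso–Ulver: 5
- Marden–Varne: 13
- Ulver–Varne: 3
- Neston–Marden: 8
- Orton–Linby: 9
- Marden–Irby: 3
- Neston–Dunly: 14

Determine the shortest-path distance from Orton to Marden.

25 km

Settle nodes by increasing distance from Orton:
Orton: 0
Linby: 9  (via Orton)
Neston: 17  (via Linby)
Marden: 25  (via Neston)
Shortest route: Orton–Linby–Neston–Marden = 25 km.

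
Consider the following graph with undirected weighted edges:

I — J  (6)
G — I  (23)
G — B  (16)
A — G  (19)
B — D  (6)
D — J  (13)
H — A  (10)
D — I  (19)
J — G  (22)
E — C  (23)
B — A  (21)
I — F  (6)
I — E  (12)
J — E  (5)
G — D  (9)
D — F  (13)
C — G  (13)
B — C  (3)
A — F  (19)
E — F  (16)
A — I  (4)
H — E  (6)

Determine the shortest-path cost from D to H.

Compare a few routes:
D → J → I → A → H: 13+6+4+10 = 33
D → J → E → H: 13+5+6 = 24
D → I → A → H: 19+4+10 = 33
Cheapest is D → J → E → H at 24.

24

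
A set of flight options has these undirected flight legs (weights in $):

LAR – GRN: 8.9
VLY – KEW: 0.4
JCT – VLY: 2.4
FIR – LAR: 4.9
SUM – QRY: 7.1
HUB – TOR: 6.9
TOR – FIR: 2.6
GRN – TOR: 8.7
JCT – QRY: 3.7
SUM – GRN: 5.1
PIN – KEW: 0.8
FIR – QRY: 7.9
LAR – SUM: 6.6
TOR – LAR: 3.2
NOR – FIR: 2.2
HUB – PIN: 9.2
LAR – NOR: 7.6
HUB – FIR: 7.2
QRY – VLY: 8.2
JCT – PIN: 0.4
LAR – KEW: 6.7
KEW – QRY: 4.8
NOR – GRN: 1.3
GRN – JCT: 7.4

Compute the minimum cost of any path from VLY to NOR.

$10.3

Enumerating some paths:
VLY → KEW → LAR → FIR → NOR: 0.4+6.7+4.9+2.2 = 14.2
VLY → KEW → PIN → JCT → GRN → NOR: 0.4+0.8+0.4+7.4+1.3 = 10.3
VLY → KEW → LAR → NOR: 0.4+6.7+7.6 = 14.7
VLY → JCT → GRN → NOR: 2.4+7.4+1.3 = 11.1
The minimum is $10.3 via VLY → KEW → PIN → JCT → GRN → NOR.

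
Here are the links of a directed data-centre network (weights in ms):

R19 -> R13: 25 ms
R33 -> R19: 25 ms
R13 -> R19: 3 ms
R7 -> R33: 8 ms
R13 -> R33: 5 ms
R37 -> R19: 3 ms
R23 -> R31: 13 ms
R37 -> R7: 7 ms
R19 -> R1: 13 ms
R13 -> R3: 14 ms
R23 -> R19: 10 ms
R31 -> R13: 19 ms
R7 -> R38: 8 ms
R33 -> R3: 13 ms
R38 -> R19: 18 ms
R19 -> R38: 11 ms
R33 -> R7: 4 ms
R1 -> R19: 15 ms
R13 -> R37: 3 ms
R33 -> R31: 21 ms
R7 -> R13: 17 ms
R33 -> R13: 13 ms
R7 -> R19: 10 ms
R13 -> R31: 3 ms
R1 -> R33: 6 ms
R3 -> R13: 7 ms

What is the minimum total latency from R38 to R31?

46 ms

Candidate routes:
R38–R19–R13–R31: 18+25+3 = 46
R38–R19–R1–R33–R13–R31: 18+13+6+13+3 = 53
R38–R19–R1–R33–R3–R13–R31: 18+13+6+13+7+3 = 60
R38–R19–R1–R33–R31: 18+13+6+21 = 58
The minimum is 46 ms via R38–R19–R13–R31.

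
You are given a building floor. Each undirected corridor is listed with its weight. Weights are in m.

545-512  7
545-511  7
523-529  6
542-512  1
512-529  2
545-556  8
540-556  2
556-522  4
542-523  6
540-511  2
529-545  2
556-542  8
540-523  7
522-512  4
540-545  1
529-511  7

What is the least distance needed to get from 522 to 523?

Candidate routes:
522–512–542–523: 4+1+6 = 11
522–512–529–523: 4+2+6 = 12
522–556–540–523: 4+2+7 = 13
The minimum is 11 m via 522–512–542–523.

11 m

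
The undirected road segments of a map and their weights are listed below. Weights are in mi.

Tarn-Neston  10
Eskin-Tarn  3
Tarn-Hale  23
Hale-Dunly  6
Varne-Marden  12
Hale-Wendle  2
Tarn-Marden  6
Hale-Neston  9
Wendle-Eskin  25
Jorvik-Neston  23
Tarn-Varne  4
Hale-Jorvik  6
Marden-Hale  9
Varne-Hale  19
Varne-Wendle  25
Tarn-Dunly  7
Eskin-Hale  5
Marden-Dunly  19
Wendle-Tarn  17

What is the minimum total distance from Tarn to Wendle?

Enumerating some paths:
Tarn - Wendle: 17 = 17
Tarn - Marden - Hale - Wendle: 6+9+2 = 17
Tarn - Eskin - Hale - Wendle: 3+5+2 = 10
Tarn - Dunly - Hale - Wendle: 7+6+2 = 15
The minimum is 10 mi via Tarn - Eskin - Hale - Wendle.

10 mi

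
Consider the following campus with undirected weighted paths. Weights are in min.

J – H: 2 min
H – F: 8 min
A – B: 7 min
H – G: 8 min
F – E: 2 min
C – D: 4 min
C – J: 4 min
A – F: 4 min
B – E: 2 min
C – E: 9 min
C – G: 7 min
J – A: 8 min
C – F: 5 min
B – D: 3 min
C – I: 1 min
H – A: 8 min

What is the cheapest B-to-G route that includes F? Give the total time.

16 min

Best B to F: B → E → F costing 4
Best F to G: F → C → G costing 12
Total via F: 4 + 12 = 16 min.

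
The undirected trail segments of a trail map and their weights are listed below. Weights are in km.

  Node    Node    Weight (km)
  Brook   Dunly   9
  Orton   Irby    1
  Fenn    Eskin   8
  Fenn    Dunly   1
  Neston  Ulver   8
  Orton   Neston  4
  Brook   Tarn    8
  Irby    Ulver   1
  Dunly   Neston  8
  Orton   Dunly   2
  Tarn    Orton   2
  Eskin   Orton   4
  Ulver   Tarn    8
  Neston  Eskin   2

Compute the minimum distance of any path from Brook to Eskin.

Settle nodes by increasing distance from Brook:
Brook: 0
Tarn: 8  (via Brook)
Dunly: 9  (via Brook)
Orton: 10  (via Tarn)
Fenn: 10  (via Dunly)
Irby: 11  (via Orton)
Ulver: 12  (via Irby)
Neston: 14  (via Orton)
Eskin: 14  (via Orton)
Shortest route: Brook → Tarn → Orton → Eskin = 14 km.

14 km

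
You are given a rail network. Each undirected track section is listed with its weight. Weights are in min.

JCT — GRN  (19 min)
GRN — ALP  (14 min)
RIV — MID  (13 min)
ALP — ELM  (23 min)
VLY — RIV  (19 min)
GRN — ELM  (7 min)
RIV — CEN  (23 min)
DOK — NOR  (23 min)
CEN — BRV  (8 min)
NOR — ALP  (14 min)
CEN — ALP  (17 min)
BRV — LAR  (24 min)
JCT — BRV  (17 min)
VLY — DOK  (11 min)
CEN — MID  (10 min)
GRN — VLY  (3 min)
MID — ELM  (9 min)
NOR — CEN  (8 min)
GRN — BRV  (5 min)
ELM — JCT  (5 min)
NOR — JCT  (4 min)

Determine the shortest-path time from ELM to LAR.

Settle nodes by increasing distance from ELM:
ELM: 0
JCT: 5  (via ELM)
GRN: 7  (via ELM)
NOR: 9  (via JCT)
MID: 9  (via ELM)
VLY: 10  (via GRN)
BRV: 12  (via GRN)
CEN: 17  (via NOR)
DOK: 21  (via VLY)
ALP: 21  (via GRN)
RIV: 22  (via MID)
LAR: 36  (via BRV)
Shortest route: ELM → GRN → BRV → LAR = 36 min.

36 min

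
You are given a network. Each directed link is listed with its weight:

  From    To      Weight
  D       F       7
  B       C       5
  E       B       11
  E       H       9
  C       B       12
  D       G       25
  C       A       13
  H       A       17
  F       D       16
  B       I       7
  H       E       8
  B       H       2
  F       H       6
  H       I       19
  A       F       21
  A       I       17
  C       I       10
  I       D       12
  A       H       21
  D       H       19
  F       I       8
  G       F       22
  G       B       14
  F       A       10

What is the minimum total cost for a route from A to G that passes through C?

Shortest A→C: A–H–E–B–C = 45
Best C to G: C–I–D–G costing 47
Total via C: 45 + 47 = 92.

92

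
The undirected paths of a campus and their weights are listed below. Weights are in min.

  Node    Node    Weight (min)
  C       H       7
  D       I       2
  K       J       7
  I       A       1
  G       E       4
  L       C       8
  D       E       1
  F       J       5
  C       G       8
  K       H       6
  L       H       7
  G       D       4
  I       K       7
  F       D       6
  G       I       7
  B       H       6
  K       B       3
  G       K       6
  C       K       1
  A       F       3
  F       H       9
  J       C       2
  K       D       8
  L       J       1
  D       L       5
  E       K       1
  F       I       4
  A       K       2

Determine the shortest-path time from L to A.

6 min

Compare a few routes:
L - D - E - K - A: 5+1+1+2 = 9
L - J - C - K - A: 1+2+1+2 = 6
L - J - F - A: 1+5+3 = 9
L - D - I - A: 5+2+1 = 8
Cheapest is L - J - C - K - A at 6 min.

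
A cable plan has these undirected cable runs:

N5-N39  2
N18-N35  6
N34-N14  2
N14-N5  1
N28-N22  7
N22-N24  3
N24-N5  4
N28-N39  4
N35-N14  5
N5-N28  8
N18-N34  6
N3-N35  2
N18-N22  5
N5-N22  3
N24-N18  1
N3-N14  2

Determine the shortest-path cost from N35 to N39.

Settle nodes by increasing distance from N35:
N35: 0
N3: 2  (via N35)
N14: 4  (via N3)
N5: 5  (via N14)
N18: 6  (via N35)
N34: 6  (via N14)
N24: 7  (via N18)
N39: 7  (via N5)
Shortest route: N35 → N3 → N14 → N5 → N39 = 7.

7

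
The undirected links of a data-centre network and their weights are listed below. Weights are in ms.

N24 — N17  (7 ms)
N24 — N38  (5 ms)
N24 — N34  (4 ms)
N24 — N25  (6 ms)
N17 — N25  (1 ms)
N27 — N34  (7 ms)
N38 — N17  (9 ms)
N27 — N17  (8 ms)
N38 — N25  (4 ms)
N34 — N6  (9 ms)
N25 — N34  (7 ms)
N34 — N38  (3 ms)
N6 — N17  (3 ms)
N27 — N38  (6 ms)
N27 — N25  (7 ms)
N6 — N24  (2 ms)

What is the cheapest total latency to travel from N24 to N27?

11 ms

Enumerating some paths:
N24 - N6 - N17 - N25 - N27: 2+3+1+7 = 13
N24 - N34 - N27: 4+7 = 11
N24 - N34 - N38 - N27: 4+3+6 = 13
N24 - N6 - N17 - N27: 2+3+8 = 13
The minimum is 11 ms via N24 - N34 - N27.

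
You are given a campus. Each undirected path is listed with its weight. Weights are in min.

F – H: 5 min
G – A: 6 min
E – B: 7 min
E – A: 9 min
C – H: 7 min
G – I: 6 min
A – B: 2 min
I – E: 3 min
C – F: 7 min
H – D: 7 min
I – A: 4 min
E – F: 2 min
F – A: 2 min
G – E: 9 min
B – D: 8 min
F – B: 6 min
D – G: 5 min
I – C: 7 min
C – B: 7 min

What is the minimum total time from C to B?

7 min

Enumerating some paths:
C - B: 7 = 7
C - F - B: 7+6 = 13
C - F - A - B: 7+2+2 = 11
Cheapest is C - B at 7 min.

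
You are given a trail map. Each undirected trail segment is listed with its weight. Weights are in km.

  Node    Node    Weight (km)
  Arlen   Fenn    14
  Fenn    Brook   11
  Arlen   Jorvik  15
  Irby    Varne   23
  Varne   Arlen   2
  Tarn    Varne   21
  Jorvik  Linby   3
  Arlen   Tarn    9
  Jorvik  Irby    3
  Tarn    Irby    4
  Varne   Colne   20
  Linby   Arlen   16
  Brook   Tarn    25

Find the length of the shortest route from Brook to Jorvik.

Candidate routes:
Brook - Tarn - Irby - Jorvik: 25+4+3 = 32
Brook - Fenn - Arlen - Jorvik: 11+14+15 = 40
The minimum is 32 km via Brook - Tarn - Irby - Jorvik.

32 km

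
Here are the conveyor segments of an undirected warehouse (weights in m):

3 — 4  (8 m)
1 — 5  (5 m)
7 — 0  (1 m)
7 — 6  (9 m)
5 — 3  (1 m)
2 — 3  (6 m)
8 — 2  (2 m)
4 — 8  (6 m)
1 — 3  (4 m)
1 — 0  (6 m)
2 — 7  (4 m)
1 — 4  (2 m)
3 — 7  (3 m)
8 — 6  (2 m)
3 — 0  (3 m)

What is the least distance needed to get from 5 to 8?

Running Dijkstra from 5:
5: 0
3: 1  (via 5)
0: 4  (via 3)
7: 4  (via 3)
1: 5  (via 5)
2: 7  (via 3)
4: 7  (via 1)
8: 9  (via 2)
Shortest route: 5–3–2–8 = 9 m.

9 m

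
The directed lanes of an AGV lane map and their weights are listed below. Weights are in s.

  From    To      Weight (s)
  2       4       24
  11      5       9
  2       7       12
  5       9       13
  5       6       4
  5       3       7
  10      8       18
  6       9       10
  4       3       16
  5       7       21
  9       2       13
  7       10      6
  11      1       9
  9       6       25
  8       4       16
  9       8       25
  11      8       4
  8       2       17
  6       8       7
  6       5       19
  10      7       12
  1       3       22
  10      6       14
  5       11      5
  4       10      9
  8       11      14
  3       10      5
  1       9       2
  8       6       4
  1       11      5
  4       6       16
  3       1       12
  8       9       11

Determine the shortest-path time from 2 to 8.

36 s

Shortest distances from 2:
2: 0
7: 12  (via 2)
10: 18  (via 7)
4: 24  (via 2)
6: 32  (via 10)
8: 36  (via 10)
Shortest route: 2 → 7 → 10 → 8 = 36 s.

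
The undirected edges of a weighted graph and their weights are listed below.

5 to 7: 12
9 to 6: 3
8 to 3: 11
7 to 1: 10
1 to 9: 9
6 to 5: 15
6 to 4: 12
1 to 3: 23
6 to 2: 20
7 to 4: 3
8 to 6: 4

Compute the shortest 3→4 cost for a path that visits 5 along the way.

45

Best 3 to 5: 3–8–6–5 costing 30
Best 5 to 4: 5–7–4 costing 15
Total via 5: 30 + 15 = 45.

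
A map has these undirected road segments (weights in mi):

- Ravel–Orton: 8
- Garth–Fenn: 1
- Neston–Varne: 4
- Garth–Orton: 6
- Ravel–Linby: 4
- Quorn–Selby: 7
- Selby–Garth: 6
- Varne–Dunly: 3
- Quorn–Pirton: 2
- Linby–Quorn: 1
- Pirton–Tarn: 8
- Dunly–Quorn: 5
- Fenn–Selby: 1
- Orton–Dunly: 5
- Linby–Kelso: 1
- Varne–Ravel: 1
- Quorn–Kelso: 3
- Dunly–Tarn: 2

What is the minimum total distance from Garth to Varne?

14 mi

Settle nodes by increasing distance from Garth:
Garth: 0
Fenn: 1  (via Garth)
Selby: 2  (via Fenn)
Orton: 6  (via Garth)
Quorn: 9  (via Selby)
Linby: 10  (via Quorn)
Pirton: 11  (via Quorn)
Kelso: 11  (via Linby)
Dunly: 11  (via Orton)
Tarn: 13  (via Dunly)
Ravel: 14  (via Orton)
Varne: 14  (via Dunly)
Shortest route: Garth–Orton–Dunly–Varne = 14 mi.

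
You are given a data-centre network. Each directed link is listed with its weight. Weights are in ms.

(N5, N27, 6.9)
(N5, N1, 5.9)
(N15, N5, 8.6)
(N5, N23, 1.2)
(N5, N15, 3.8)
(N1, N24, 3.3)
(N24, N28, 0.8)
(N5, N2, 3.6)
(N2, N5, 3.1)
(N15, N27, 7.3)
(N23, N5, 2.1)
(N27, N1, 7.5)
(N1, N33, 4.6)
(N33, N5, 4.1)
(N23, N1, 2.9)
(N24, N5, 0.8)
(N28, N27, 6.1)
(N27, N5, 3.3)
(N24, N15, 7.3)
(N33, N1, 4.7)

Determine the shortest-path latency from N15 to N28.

16.8 ms

Running Dijkstra from N15:
N15: 0
N27: 7.3  (via N15)
N5: 8.6  (via N15)
N23: 9.8  (via N5)
N2: 12.2  (via N5)
N1: 12.7  (via N23)
N24: 16  (via N1)
N28: 16.8  (via N24)
Shortest route: N15 → N5 → N23 → N1 → N24 → N28 = 16.8 ms.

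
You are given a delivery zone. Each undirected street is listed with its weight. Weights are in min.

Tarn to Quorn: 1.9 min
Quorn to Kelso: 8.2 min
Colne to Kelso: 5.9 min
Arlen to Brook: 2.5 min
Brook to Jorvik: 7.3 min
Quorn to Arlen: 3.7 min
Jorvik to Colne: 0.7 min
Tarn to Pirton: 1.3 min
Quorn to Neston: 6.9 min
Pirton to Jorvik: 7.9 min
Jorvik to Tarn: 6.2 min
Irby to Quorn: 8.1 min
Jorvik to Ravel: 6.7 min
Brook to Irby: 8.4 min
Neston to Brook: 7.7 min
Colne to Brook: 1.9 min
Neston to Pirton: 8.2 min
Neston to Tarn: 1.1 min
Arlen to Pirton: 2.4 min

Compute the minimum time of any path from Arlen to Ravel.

Shortest distances from Arlen:
Arlen: 0
Pirton: 2.4  (via Arlen)
Brook: 2.5  (via Arlen)
Quorn: 3.7  (via Arlen)
Tarn: 3.7  (via Pirton)
Colne: 4.4  (via Brook)
Neston: 4.8  (via Tarn)
Jorvik: 5.1  (via Colne)
Kelso: 10.3  (via Colne)
Irby: 10.9  (via Brook)
Ravel: 11.8  (via Jorvik)
Shortest route: Arlen → Brook → Colne → Jorvik → Ravel = 11.8 min.

11.8 min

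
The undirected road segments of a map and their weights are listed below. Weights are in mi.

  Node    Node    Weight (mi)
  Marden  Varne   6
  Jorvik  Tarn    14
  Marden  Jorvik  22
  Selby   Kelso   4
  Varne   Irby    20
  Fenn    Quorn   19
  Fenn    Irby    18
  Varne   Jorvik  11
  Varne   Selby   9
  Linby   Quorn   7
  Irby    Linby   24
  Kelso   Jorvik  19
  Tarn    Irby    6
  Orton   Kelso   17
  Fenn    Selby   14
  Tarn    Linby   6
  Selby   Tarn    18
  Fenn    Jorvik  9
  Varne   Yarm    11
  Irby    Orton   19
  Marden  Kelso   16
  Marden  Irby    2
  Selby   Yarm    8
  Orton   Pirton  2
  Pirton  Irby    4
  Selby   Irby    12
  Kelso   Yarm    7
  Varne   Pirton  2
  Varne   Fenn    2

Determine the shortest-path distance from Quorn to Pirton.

Candidate routes:
Quorn → Linby → Tarn → Irby → Marden → Varne → Pirton: 7+6+6+2+6+2 = 29
Quorn → Fenn → Varne → Marden → Irby → Pirton: 19+2+6+2+4 = 33
Quorn → Linby → Tarn → Irby → Pirton: 7+6+6+4 = 23
The minimum is 23 mi via Quorn → Linby → Tarn → Irby → Pirton.

23 mi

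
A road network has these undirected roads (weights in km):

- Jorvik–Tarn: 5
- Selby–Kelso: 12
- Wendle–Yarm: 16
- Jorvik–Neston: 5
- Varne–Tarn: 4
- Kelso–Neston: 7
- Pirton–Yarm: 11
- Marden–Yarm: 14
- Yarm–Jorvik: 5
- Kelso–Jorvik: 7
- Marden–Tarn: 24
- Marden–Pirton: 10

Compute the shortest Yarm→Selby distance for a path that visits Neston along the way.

29 km

Shortest Yarm→Neston: Yarm–Jorvik–Neston = 10
Shortest Neston→Selby: Neston–Kelso–Selby = 19
Total via Neston: 10 + 19 = 29 km.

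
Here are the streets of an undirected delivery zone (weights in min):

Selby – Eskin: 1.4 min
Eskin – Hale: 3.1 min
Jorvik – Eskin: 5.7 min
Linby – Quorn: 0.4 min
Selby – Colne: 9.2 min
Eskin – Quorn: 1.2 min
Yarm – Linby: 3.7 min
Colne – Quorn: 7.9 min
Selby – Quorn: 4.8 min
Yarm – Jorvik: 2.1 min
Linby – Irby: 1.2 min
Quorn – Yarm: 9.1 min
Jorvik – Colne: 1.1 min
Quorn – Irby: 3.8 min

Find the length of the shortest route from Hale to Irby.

5.9 min

Shortest distances from Hale:
Hale: 0
Eskin: 3.1  (via Hale)
Quorn: 4.3  (via Eskin)
Selby: 4.5  (via Eskin)
Linby: 4.7  (via Quorn)
Irby: 5.9  (via Linby)
Shortest route: Hale → Eskin → Quorn → Linby → Irby = 5.9 min.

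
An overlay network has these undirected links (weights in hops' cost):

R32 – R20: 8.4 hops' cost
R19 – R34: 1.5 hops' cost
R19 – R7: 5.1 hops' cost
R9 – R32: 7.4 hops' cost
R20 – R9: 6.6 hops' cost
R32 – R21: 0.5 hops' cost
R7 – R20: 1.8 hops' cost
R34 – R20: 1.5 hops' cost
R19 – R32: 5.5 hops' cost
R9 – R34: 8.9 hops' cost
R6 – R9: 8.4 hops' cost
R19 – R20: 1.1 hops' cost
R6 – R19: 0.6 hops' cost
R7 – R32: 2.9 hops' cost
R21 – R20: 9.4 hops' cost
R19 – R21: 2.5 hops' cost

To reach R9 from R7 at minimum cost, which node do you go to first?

Candidate routes:
R7 → R20 → R9: 1.8+6.6 = 8.4
R7 → R32 → R9: 2.9+7.4 = 10.3
R7 → R20 → R19 → R6 → R9: 1.8+1.1+0.6+8.4 = 11.9
R7 → R20 → R34 → R9: 1.8+1.5+8.9 = 12.2
The minimum is 8.4 hops' cost via R7 → R20 → R9.
So from R7 the first move is to R20.

R20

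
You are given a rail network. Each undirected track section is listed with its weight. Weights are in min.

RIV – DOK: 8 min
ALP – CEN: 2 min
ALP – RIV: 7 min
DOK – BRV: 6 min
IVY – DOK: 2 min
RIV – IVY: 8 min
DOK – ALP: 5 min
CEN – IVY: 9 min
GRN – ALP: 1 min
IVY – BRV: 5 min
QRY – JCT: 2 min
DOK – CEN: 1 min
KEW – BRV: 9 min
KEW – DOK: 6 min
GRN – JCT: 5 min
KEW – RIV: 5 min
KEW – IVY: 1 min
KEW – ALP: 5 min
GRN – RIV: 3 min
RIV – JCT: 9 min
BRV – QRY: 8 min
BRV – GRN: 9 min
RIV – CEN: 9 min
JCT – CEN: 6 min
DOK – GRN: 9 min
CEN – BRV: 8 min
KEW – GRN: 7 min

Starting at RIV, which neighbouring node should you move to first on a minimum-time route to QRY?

GRN

Enumerating some paths:
RIV → GRN → JCT → QRY: 3+5+2 = 10
RIV → GRN → ALP → CEN → JCT → QRY: 3+1+2+6+2 = 14
RIV → JCT → QRY: 9+2 = 11
The minimum is 10 min via RIV → GRN → JCT → QRY.
So from RIV the first move is to GRN.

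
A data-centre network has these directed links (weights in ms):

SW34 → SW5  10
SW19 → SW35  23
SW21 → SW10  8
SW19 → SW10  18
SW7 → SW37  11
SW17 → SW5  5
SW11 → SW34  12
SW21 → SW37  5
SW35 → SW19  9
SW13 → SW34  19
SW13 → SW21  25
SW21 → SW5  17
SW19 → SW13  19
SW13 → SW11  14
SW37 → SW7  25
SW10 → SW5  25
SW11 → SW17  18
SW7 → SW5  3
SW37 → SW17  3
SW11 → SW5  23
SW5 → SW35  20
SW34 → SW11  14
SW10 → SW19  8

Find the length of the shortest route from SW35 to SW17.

Candidate routes:
SW35 - SW19 - SW13 - SW21 - SW37 - SW17: 9+19+25+5+3 = 61
SW35 - SW19 - SW13 - SW11 - SW17: 9+19+14+18 = 60
Cheapest is SW35 - SW19 - SW13 - SW11 - SW17 at 60 ms.

60 ms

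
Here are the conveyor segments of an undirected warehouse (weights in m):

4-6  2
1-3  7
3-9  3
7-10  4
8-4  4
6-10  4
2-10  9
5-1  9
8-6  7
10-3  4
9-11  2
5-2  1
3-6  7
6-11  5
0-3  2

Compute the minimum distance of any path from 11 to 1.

Shortest distances from 11:
11: 0
9: 2  (via 11)
3: 5  (via 9)
6: 5  (via 11)
0: 7  (via 3)
4: 7  (via 6)
10: 9  (via 3)
8: 11  (via 4)
1: 12  (via 3)
Shortest route: 11 → 9 → 3 → 1 = 12 m.

12 m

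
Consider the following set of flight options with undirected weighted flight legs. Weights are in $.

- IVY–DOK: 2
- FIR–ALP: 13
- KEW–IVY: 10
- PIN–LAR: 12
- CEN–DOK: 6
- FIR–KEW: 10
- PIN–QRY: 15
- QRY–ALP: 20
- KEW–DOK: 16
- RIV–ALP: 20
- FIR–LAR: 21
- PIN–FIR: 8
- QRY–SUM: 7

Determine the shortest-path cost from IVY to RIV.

Enumerating some paths:
IVY - KEW - FIR - PIN - QRY - ALP - RIV: 10+10+8+15+20+20 = 83
IVY - DOK - KEW - FIR - ALP - RIV: 2+16+10+13+20 = 61
IVY - KEW - FIR - ALP - RIV: 10+10+13+20 = 53
IVY - DOK - KEW - FIR - PIN - QRY - ALP - RIV: 2+16+10+8+15+20+20 = 91
Cheapest is IVY - KEW - FIR - ALP - RIV at $53.

$53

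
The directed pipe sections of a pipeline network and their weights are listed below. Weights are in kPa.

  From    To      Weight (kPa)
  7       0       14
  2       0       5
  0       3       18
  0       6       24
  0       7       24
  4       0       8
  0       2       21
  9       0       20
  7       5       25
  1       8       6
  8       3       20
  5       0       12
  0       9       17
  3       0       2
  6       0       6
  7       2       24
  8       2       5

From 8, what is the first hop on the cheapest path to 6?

Enumerating some paths:
8 → 3 → 0 → 6: 20+2+24 = 46
8 → 2 → 0 → 6: 5+5+24 = 34
The minimum is 34 kPa via 8 → 2 → 0 → 6.
So from 8 the first move is to 2.

2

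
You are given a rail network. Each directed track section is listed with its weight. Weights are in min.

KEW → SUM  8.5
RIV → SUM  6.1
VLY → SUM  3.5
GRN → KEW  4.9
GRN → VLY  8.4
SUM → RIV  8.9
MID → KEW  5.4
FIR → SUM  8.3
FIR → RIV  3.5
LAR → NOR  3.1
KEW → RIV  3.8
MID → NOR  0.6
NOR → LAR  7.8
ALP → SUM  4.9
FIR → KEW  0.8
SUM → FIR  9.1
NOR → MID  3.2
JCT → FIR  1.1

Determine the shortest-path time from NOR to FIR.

Running Dijkstra from NOR:
NOR: 0
MID: 3.2  (via NOR)
LAR: 7.8  (via NOR)
KEW: 8.6  (via MID)
RIV: 12.4  (via KEW)
SUM: 17.1  (via KEW)
FIR: 26.2  (via SUM)
Shortest route: NOR–MID–KEW–SUM–FIR = 26.2 min.

26.2 min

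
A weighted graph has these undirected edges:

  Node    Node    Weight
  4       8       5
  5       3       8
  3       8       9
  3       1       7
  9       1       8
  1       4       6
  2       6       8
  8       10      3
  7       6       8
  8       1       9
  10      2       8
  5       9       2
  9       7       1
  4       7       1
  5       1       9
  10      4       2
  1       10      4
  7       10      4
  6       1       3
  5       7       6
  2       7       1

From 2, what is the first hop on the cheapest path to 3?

Enumerating some paths:
2–7–4–1–3: 1+1+6+7 = 15
2–7–5–3: 1+6+8 = 15
2–7–9–5–3: 1+1+2+8 = 12
2–7–4–10–1–3: 1+1+2+4+7 = 15
Cheapest is 2–7–9–5–3 at 12.
So from 2 the first move is to 7.

7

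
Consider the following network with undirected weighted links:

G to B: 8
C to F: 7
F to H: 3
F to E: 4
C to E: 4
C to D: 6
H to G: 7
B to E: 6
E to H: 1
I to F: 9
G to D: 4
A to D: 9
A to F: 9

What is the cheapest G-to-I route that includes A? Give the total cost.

31

Best G to A: G → D → A costing 13
Best A to I: A → F → I costing 18
Total via A: 13 + 18 = 31.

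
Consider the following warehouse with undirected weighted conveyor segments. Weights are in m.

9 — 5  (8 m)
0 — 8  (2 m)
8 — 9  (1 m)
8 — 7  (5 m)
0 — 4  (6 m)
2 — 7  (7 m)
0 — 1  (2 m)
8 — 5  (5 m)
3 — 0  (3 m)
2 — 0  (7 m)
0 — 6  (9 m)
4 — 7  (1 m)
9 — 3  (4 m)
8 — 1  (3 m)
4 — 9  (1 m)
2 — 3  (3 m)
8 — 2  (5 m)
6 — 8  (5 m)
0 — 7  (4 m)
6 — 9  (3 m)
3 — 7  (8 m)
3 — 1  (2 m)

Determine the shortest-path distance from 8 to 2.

5 m

Enumerating some paths:
8–2: 5 = 5
8–9–3–2: 1+4+3 = 8
The minimum is 5 m via 8–2.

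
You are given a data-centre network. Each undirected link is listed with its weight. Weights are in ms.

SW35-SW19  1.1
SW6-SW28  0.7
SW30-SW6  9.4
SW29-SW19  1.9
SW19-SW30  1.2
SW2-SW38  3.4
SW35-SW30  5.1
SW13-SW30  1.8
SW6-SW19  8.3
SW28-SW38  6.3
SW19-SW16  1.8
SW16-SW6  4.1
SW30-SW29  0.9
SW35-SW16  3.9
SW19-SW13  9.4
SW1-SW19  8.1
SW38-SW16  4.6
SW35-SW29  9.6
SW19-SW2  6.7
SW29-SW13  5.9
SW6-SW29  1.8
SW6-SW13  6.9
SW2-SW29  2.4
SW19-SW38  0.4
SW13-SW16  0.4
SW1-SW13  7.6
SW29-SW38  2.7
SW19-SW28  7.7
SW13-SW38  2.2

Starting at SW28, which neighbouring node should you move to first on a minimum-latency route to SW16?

SW6

Compare a few routes:
SW28 → SW6 → SW29 → SW30 → SW13 → SW16: 0.7+1.8+0.9+1.8+0.4 = 5.6
SW28 → SW6 → SW16: 0.7+4.1 = 4.8
The minimum is 4.8 ms via SW28 → SW6 → SW16.
So from SW28 the first move is to SW6.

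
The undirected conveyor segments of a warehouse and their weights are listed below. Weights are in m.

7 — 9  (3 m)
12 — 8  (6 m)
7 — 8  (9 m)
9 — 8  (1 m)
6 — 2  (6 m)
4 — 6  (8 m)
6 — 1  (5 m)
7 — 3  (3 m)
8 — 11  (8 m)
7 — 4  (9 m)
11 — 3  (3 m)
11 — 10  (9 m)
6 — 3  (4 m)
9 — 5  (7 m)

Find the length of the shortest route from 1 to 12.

22 m

Settle nodes by increasing distance from 1:
1: 0
6: 5  (via 1)
3: 9  (via 6)
2: 11  (via 6)
7: 12  (via 3)
11: 12  (via 3)
4: 13  (via 6)
9: 15  (via 7)
8: 16  (via 9)
10: 21  (via 11)
5: 22  (via 9)
12: 22  (via 8)
Shortest route: 1 → 6 → 3 → 7 → 9 → 8 → 12 = 22 m.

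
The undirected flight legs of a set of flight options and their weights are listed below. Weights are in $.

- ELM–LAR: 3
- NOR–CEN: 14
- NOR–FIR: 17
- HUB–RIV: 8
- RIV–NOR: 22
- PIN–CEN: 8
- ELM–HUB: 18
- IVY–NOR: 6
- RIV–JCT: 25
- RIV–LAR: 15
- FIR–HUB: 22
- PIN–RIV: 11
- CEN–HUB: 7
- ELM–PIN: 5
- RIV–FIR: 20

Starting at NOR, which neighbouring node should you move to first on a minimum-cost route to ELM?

CEN

Compare a few routes:
NOR - CEN - PIN - ELM: 14+8+5 = 27
NOR - RIV - PIN - ELM: 22+11+5 = 38
The minimum is $27 via NOR - CEN - PIN - ELM.
So from NOR the first move is to CEN.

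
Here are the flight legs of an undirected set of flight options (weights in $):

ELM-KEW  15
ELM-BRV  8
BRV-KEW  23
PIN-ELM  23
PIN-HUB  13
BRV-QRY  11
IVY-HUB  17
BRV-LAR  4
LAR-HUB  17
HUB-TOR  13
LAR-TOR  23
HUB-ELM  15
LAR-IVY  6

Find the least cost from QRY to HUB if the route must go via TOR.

Best QRY to TOR: QRY–BRV–LAR–TOR costing 38
Best TOR to HUB: TOR–HUB costing 13
Total via TOR: 38 + 13 = $51.

$51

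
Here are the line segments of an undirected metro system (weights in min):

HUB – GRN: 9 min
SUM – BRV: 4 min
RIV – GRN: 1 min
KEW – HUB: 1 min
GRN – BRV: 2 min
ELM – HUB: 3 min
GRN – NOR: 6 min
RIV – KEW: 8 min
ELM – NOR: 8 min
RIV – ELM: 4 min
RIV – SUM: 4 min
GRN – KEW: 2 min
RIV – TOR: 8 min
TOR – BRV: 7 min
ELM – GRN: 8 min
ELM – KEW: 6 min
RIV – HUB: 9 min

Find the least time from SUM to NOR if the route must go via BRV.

12 min

Best SUM to BRV: SUM → BRV costing 4
Shortest BRV→NOR: BRV → GRN → NOR = 8
Total via BRV: 4 + 8 = 12 min.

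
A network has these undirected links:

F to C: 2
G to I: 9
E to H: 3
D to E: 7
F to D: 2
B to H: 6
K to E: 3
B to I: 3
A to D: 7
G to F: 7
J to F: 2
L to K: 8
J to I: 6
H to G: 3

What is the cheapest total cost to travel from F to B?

Settle nodes by increasing distance from F:
F: 0
C: 2  (via F)
D: 2  (via F)
J: 2  (via F)
G: 7  (via F)
I: 8  (via J)
A: 9  (via D)
E: 9  (via D)
H: 10  (via G)
B: 11  (via I)
Shortest route: F–J–I–B = 11.

11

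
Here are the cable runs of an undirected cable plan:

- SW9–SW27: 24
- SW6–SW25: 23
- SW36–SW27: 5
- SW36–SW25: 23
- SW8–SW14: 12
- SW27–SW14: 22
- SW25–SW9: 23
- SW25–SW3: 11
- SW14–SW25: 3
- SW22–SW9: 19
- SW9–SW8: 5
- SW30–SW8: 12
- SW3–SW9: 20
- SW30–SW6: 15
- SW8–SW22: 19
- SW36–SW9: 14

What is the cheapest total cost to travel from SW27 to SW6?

48

Compare a few routes:
SW27 → SW14 → SW25 → SW6: 22+3+23 = 48
SW27 → SW36 → SW25 → SW6: 5+23+23 = 51
Cheapest is SW27 → SW14 → SW25 → SW6 at 48.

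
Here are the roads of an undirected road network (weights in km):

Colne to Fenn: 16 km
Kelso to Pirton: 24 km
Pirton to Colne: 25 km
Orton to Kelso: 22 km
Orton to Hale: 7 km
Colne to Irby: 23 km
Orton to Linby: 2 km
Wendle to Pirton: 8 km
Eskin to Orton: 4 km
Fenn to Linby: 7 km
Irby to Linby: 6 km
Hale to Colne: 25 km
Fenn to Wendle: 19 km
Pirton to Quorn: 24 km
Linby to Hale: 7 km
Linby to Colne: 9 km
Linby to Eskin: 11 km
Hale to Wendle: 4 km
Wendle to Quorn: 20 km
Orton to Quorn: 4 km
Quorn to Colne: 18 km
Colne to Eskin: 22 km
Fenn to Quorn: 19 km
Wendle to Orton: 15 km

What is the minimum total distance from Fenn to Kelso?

31 km

Enumerating some paths:
Fenn–Linby–Orton–Kelso: 7+2+22 = 31
Fenn–Linby–Hale–Orton–Kelso: 7+7+7+22 = 43
Fenn–Linby–Eskin–Orton–Kelso: 7+11+4+22 = 44
Cheapest is Fenn–Linby–Orton–Kelso at 31 km.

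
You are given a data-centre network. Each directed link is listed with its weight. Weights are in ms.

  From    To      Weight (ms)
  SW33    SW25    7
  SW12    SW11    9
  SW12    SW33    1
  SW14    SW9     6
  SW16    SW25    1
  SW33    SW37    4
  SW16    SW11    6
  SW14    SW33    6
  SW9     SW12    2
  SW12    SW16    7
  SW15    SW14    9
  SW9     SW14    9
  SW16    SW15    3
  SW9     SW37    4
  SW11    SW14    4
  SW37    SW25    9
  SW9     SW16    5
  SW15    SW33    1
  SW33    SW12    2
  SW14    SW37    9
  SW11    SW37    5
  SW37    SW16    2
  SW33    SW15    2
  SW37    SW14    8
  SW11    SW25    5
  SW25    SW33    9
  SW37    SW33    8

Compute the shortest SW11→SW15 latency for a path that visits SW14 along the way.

Shortest SW11→SW14: SW11 → SW14 = 4
Shortest SW14→SW15: SW14 → SW33 → SW15 = 8
Total via SW14: 4 + 8 = 12 ms.

12 ms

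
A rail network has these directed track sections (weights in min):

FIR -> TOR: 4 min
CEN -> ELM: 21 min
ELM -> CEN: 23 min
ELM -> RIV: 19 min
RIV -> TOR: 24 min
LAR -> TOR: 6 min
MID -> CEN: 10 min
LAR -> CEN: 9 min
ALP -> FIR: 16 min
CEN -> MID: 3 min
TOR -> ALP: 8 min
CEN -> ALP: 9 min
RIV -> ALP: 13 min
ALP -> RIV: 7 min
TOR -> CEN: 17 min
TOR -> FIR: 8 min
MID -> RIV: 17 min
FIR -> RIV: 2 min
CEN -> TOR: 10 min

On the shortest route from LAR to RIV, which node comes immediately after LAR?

Candidate routes:
LAR → TOR → FIR → RIV: 6+8+2 = 16
LAR → TOR → ALP → RIV: 6+8+7 = 21
The minimum is 16 min via LAR → TOR → FIR → RIV.
So from LAR the first move is to TOR.

TOR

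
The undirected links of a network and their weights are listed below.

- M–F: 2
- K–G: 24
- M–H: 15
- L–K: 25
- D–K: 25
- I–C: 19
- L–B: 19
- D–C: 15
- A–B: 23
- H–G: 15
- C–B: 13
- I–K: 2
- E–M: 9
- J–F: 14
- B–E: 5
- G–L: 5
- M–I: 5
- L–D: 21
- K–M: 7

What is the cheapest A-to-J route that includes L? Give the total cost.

90

Shortest A→L: A–B–L = 42
Best L to J: L–K–M–F–J costing 48
Total via L: 42 + 48 = 90.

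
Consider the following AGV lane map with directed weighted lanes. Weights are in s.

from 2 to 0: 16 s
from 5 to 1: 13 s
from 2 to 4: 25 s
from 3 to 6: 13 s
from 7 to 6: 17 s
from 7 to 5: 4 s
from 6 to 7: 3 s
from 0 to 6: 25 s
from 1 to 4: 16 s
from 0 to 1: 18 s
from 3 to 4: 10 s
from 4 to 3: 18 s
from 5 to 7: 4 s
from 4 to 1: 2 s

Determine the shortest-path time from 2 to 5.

Compare a few routes:
2 → 0 → 6 → 7 → 5: 16+25+3+4 = 48
2 → 4 → 3 → 6 → 7 → 5: 25+18+13+3+4 = 63
2 → 0 → 1 → 4 → 3 → 6 → 7 → 5: 16+18+16+18+13+3+4 = 88
The minimum is 48 s via 2 → 0 → 6 → 7 → 5.

48 s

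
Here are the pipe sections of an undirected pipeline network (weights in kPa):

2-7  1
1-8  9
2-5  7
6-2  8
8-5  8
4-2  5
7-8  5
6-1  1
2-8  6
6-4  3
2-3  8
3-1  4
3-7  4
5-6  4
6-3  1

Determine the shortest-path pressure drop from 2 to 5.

7 kPa

Compare a few routes:
2 → 5: 7 = 7
2 → 6 → 5: 8+4 = 12
2 → 7 → 3 → 6 → 5: 1+4+1+4 = 10
2 → 4 → 6 → 5: 5+3+4 = 12
The minimum is 7 kPa via 2 → 5.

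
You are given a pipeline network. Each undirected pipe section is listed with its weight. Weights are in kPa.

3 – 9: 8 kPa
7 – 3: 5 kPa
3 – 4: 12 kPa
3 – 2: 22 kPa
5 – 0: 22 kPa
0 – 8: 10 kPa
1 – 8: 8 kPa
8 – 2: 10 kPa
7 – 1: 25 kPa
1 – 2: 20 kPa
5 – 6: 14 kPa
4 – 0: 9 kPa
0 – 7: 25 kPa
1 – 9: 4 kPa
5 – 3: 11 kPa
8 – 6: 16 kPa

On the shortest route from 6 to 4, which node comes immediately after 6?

Candidate routes:
6 - 5 - 3 - 4: 14+11+12 = 37
6 - 8 - 0 - 4: 16+10+9 = 35
Cheapest is 6 - 8 - 0 - 4 at 35 kPa.
So from 6 the first move is to 8.

8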